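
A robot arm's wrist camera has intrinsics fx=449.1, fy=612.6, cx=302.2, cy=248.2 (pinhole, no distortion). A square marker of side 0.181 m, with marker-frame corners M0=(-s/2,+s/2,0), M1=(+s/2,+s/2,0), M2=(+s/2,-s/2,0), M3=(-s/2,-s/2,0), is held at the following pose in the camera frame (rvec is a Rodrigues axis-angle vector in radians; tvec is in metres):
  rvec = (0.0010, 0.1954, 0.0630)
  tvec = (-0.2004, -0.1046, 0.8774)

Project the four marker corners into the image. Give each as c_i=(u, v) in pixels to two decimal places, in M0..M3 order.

Intrinsics K: fx=449.1, fy=612.6, cx=302.2, cy=248.2
Marker side s = 0.181 m; corners in marker frame (Z=0):
  M0 = (-0.0905, +0.0905, 0)
  M1 = (+0.0905, +0.0905, 0)
  M2 = (+0.0905, -0.0905, 0)
  M3 = (-0.0905, -0.0905, 0)
rvec = (0.0010, 0.1954, 0.0630), |rvec| = θ = 0.20531 rad = 11.763°
Rodrigues: sinθ=0.20387, 1−cosθ=0.02100; R = I + sinθ·[k]× + (1−cosθ)·[k]×²:
    [+0.97900 -0.06246 +0.19406]
    [+0.06266 +0.99802 +0.00514]
    [-0.19400 +0.00713 +0.98098]
t = (-0.2004, -0.1046, 0.8774) m
M0: Pc = R·M0+t = (-0.29465, -0.01995, +0.89560); u = 449.1·(-0.29465)/0.89560 + 302.2 = 154.4465, v = 612.6·(-0.01995)/0.89560 + 248.2 = 234.5545
M1: Pc = R·M1+t = (-0.11745, -0.00861, +0.86049); u = 449.1·(-0.11745)/0.86049 + 302.2 = 240.8996, v = 612.6·(-0.00861)/0.86049 + 248.2 = 242.0713
M2: Pc = R·M2+t = (-0.10615, -0.18925, +0.85920); u = 449.1·(-0.10615)/0.85920 + 302.2 = 246.7169, v = 612.6·(-0.18925)/0.85920 + 248.2 = 113.2661
M3: Pc = R·M3+t = (-0.28335, -0.20059, +0.89431); u = 449.1·(-0.28335)/0.89431 + 302.2 = 159.9107, v = 612.6·(-0.20059)/0.89431 + 248.2 = 110.7958

c0=(154.45, 234.55) c1=(240.90, 242.07) c2=(246.72, 113.27) c3=(159.91, 110.80)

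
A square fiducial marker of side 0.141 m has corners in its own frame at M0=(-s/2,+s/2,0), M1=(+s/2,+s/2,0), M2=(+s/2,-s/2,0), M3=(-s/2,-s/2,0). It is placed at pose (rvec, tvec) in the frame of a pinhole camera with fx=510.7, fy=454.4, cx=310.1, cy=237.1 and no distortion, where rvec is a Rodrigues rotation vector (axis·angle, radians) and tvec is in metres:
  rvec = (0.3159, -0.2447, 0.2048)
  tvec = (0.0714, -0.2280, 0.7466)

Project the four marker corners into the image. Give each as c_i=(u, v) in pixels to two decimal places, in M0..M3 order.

Intrinsics K: fx=510.7, fy=454.4, cx=310.1, cy=237.1
Marker side s = 0.141 m; corners in marker frame (Z=0):
  M0 = (-0.0705, +0.0705, 0)
  M1 = (+0.0705, +0.0705, 0)
  M2 = (+0.0705, -0.0705, 0)
  M3 = (-0.0705, -0.0705, 0)
rvec = (0.3159, -0.2447, 0.2048), |rvec| = θ = 0.44901 rad = 25.727°
Rodrigues: sinθ=0.43408, 1−cosθ=0.09912; R = I + sinθ·[k]× + (1−cosθ)·[k]×²:
    [+0.94994 -0.23599 -0.20475]
    [+0.15998 +0.93031 -0.33003]
    [+0.26837 +0.28075 +0.92150]
t = (0.0714, -0.2280, 0.7466) m
M0: Pc = R·M0+t = (-0.01221, -0.17369, +0.74747); u = 510.7·(-0.01221)/0.74747 + 310.1 = 301.7589, v = 454.4·(-0.17369)/0.74747 + 237.1 = 131.5103
M1: Pc = R·M1+t = (+0.12173, -0.15113, +0.78531); u = 510.7·(+0.12173)/0.78531 + 310.1 = 389.2648, v = 454.4·(-0.15113)/0.78531 + 237.1 = 149.6504
M2: Pc = R·M2+t = (+0.15501, -0.28231, +0.74573); u = 510.7·(+0.15501)/0.74573 + 310.1 = 416.2551, v = 454.4·(-0.28231)/0.74573 + 237.1 = 65.0786
M3: Pc = R·M3+t = (+0.02107, -0.30487, +0.70789); u = 510.7·(+0.02107)/0.70789 + 310.1 = 325.2985, v = 454.4·(-0.30487)/0.70789 + 237.1 = 41.4034

c0=(301.76, 131.51) c1=(389.26, 149.65) c2=(416.26, 65.08) c3=(325.30, 41.40)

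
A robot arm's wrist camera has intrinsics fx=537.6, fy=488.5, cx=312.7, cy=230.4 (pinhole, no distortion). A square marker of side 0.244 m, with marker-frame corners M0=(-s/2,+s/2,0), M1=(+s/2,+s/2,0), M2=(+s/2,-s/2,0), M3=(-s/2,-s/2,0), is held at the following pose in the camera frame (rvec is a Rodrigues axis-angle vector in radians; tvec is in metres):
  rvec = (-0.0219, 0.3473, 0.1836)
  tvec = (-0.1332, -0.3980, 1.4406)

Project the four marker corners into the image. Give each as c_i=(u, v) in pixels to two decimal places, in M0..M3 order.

c0=(215.50, 131.79) c1=(296.28, 140.85) c2=(313.39, 56.86) c3=(231.52, 52.50)

Intrinsics K: fx=537.6, fy=488.5, cx=312.7, cy=230.4
Marker side s = 0.244 m; corners in marker frame (Z=0):
  M0 = (-0.1220, +0.1220, 0)
  M1 = (+0.1220, +0.1220, 0)
  M2 = (+0.1220, -0.1220, 0)
  M3 = (-0.1220, -0.1220, 0)
rvec = (-0.0219, 0.3473, 0.1836), |rvec| = θ = 0.39345 rad = 22.543°
Rodrigues: sinθ=0.38338, 1−cosθ=0.07641; R = I + sinθ·[k]× + (1−cosθ)·[k]×²:
    [+0.92383 -0.18265 +0.33642]
    [+0.17515 +0.98313 +0.05281]
    [-0.34039 +0.01013 +0.94023]
t = (-0.1332, -0.3980, 1.4406) m
M0: Pc = R·M0+t = (-0.26819, -0.29943, +1.48336); u = 537.6·(-0.26819)/1.48336 + 312.7 = 215.5025, v = 488.5·(-0.29943)/1.48336 + 230.4 = 131.7932
M1: Pc = R·M1+t = (-0.04278, -0.25669, +1.40031); u = 537.6·(-0.04278)/1.40031 + 312.7 = 296.2773, v = 488.5·(-0.25669)/1.40031 + 230.4 = 140.8529
M2: Pc = R·M2+t = (+0.00179, -0.49657, +1.39784); u = 537.6·(+0.00179)/1.39784 + 312.7 = 313.3887, v = 488.5·(-0.49657)/1.39784 + 230.4 = 56.8630
M3: Pc = R·M3+t = (-0.22362, -0.53931, +1.48089); u = 537.6·(-0.22362)/1.48089 + 312.7 = 231.5193, v = 488.5·(-0.53931)/1.48089 + 230.4 = 52.4988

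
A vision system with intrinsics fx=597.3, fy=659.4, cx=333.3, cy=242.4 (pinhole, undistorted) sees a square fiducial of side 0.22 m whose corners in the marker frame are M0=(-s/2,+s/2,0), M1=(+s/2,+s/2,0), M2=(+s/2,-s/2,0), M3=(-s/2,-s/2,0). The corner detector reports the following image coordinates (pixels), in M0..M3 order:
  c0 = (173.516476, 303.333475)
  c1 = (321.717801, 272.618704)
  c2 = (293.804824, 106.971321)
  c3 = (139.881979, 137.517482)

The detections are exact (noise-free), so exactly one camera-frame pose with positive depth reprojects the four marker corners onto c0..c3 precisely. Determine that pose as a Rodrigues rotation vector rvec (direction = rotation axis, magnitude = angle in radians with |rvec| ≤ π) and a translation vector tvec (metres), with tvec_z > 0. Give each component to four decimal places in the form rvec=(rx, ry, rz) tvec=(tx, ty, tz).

Intrinsics K: fx=597.3, fy=659.4, cx=333.3, cy=242.4
Marker side s = 0.22 m; corners in marker frame (Z=0):
  M0 = (-0.1100, +0.1100, 0)
  M1 = (+0.1100, +0.1100, 0)
  M2 = (+0.1100, -0.1100, 0)
  M3 = (-0.1100, -0.1100, 0)
Detected image corners:
  c0 = (173.516476, 303.333475) px
  c1 = (321.717801, 272.618704) px
  c2 = (293.804824, 106.971321) px
  c3 = (139.881979, 137.517482) px
Planar DLT: solve 8×8 A·h = b for H (H[2,2]=1):
  H  [+694.56591 +178.14972 +232.80135]
  H  [-132.03273 +787.16875 +206.55515]
  H  [+0.03512 +0.16501 +1.00000]
B = K⁻¹H; ‖b₁‖=1.163474, ‖b₂‖=1.163474; λ = 2/(‖b₁‖+‖b₂‖) = 0.859495, sign → tz>0 ⇒ λ=+0.859495
r₁ = λ·B[:,0] = (+0.98261,-0.18319,+0.03019); r₂ = λ·B[:,1] = (+0.17721,+0.97390,+0.14182)
r₃ = r₁×r₂ = (-0.05538,-0.13401,+0.98943); SVD([r₁ r₂ r₃]) → R = UVᵀ:
  R  [+0.98261 +0.17721 -0.05538]
  R  [-0.18319 +0.97390 -0.13401]
  R  [+0.03019 +0.14182 +0.98943]
t = (-0.14461, -0.04672, +0.85949) m
tr R = 2.945945; θ = arccos((tr R − 1)/2) = 0.233023 rad = 13.351°
axis k = ((R−Rᵀ)₃₂, (R−Rᵀ)₁₃, (R−Rᵀ)₂₁) / (2 sinθ) = (+0.597237, -0.185270, -0.780374)
rvec = θ·k = (+0.139170, -0.043172, -0.181845)

rvec=(0.1392, -0.0432, -0.1818) tvec=(-0.1446, -0.0467, 0.8595)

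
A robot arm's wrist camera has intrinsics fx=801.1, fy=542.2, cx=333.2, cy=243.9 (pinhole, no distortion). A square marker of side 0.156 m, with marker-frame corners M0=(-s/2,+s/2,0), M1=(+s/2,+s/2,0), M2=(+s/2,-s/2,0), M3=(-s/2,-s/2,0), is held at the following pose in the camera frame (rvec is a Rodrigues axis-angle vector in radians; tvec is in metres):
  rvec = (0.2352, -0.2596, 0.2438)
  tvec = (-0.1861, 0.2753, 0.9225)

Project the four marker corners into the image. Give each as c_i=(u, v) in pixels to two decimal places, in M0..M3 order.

c0=(88.31, 440.88) c1=(221.54, 450.11) c2=(253.71, 371.02) c3=(117.44, 357.58)

Intrinsics K: fx=801.1, fy=542.2, cx=333.2, cy=243.9
Marker side s = 0.156 m; corners in marker frame (Z=0):
  M0 = (-0.0780, +0.0780, 0)
  M1 = (+0.0780, +0.0780, 0)
  M2 = (+0.0780, -0.0780, 0)
  M3 = (-0.0780, -0.0780, 0)
rvec = (0.2352, -0.2596, 0.2438), |rvec| = θ = 0.42679 rad = 24.453°
Rodrigues: sinθ=0.41395, 1−cosθ=0.08970; R = I + sinθ·[k]× + (1−cosθ)·[k]×²:
    [+0.93754 -0.26653 -0.22355]
    [+0.20640 +0.94349 -0.25929]
    [+0.28003 +0.19696 +0.93957]
t = (-0.1861, 0.2753, 0.9225) m
M0: Pc = R·M0+t = (-0.28002, +0.33279, +0.91602); u = 801.1·(-0.28002)/0.91602 + 333.2 = 88.3121, v = 542.2·(+0.33279)/0.91602 + 243.9 = 440.8829
M1: Pc = R·M1+t = (-0.13376, +0.36499, +0.95970); u = 801.1·(-0.13376)/0.95970 + 333.2 = 221.5445, v = 542.2·(+0.36499)/0.95970 + 243.9 = 450.1073
M2: Pc = R·M2+t = (-0.09218, +0.21781, +0.92898); u = 801.1·(-0.09218)/0.92898 + 333.2 = 253.7073, v = 542.2·(+0.21781)/0.92898 + 243.9 = 371.0233
M3: Pc = R·M3+t = (-0.23844, +0.18561, +0.88530); u = 801.1·(-0.23844)/0.88530 + 333.2 = 117.4379, v = 542.2·(+0.18561)/0.88530 + 243.9 = 357.5765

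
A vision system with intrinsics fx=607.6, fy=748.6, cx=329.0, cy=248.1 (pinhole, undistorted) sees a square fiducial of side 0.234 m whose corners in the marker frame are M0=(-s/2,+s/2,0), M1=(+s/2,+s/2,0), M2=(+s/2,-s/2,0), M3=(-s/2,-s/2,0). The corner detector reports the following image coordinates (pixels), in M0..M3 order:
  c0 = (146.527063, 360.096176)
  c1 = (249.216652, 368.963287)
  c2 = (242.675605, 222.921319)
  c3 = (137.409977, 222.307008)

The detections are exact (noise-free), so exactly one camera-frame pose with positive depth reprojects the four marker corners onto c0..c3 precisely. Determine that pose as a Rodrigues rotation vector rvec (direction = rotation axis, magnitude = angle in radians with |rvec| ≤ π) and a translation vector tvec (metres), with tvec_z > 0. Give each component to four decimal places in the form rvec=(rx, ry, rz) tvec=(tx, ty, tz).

Intrinsics K: fx=607.6, fy=748.6, cx=329.0, cy=248.1
Marker side s = 0.234 m; corners in marker frame (Z=0):
  M0 = (-0.1170, +0.1170, 0)
  M1 = (+0.1170, +0.1170, 0)
  M2 = (+0.1170, -0.1170, 0)
  M3 = (-0.1170, -0.1170, 0)
Detected image corners:
  c0 = (146.527063, 360.096176) px
  c1 = (249.216652, 368.963287) px
  c2 = (242.675605, 222.921319) px
  c3 = (137.409977, 222.307008) px
Planar DLT: solve 8×8 A·h = b for H (H[2,2]=1):
  H  [+395.25744 +57.84598 +192.47750]
  H  [-53.66525 +642.62322 +294.53881]
  H  [-0.25269 +0.12490 +1.00000]
B = K⁻¹H; ‖b₁‖=0.826990, ‖b₂‖=0.826990; λ = 2/(‖b₁‖+‖b₂‖) = 1.209204, sign → tz>0 ⇒ λ=+1.209204
r₁ = λ·B[:,0] = (+0.95206,+0.01458,-0.30555); r₂ = λ·B[:,1] = (+0.03334,+0.98797,+0.15103)
r₃ = r₁×r₂ = (+0.30408,-0.15398,+0.94012); SVD([r₁ r₂ r₃]) → R = UVᵀ:
  R  [+0.95206 +0.03334 +0.30408]
  R  [+0.01458 +0.98797 -0.15398]
  R  [-0.30555 +0.15103 +0.94012]
t = (-0.27170, +0.07501, +1.20920) m
tr R = 2.880151; θ = arccos((tr R − 1)/2) = 0.347945 rad = 19.936°
axis k = ((R−Rᵀ)₃₂, (R−Rᵀ)₁₃, (R−Rᵀ)₂₁) / (2 sinθ) = (+0.447275, +0.893973, -0.027510)
rvec = θ·k = (+0.155627, +0.311054, -0.009572)

rvec=(0.1556, 0.3111, -0.0096) tvec=(-0.2717, 0.0750, 1.2092)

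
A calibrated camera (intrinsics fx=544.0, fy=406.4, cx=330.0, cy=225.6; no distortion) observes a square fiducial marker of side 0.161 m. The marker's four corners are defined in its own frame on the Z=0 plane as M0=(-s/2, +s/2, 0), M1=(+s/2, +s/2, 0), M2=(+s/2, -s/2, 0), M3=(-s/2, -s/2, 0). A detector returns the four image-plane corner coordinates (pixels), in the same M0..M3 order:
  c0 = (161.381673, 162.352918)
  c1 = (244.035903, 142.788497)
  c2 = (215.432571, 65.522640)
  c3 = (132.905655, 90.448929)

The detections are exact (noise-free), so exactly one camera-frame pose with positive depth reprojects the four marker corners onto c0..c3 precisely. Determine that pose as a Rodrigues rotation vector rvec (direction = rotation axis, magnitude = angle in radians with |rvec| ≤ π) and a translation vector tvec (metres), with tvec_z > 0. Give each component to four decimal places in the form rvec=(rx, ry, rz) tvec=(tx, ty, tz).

rvec=(0.1597, 0.3479, -0.2345) tvec=(-0.2285, -0.2348, 0.8708)

Intrinsics K: fx=544.0, fy=406.4, cx=330.0, cy=225.6
Marker side s = 0.161 m; corners in marker frame (Z=0):
  M0 = (-0.0805, +0.0805, 0)
  M1 = (+0.0805, +0.0805, 0)
  M2 = (+0.0805, -0.0805, 0)
  M3 = (-0.0805, -0.0805, 0)
Detected image corners:
  c0 = (161.381673, 162.352918) px
  c1 = (244.035903, 142.788497) px
  c2 = (215.432571, 65.522640) px
  c3 = (132.905655, 90.448929) px
Planar DLT: solve 8×8 A·h = b for H (H[2,2]=1):
  H  [+436.22153 +201.97537 +187.23540]
  H  [-184.95689 +477.83886 +116.03688]
  H  [-0.40739 +0.13120 +1.00000]
B = K⁻¹H; ‖b₁‖=1.148391, ‖b₂‖=1.148391; λ = 2/(‖b₁‖+‖b₂‖) = 0.870784, sign → tz>0 ⇒ λ=+0.870784
r₁ = λ·B[:,0] = (+0.91346,-0.19938,-0.35475); r₂ = λ·B[:,1] = (+0.25400,+0.96043,+0.11425)
r₃ = r₁×r₂ = (+0.31793,-0.19446,+0.92796); SVD([r₁ r₂ r₃]) → R = UVᵀ:
  R  [+0.91346 +0.25400 +0.31793]
  R  [-0.19938 +0.96043 -0.19446]
  R  [-0.35475 +0.11425 +0.92796]
t = (-0.22852, -0.23476, +0.87078) m
tr R = 2.801847; θ = arccos((tr R − 1)/2) = 0.448904 rad = 25.720°
axis k = ((R−Rᵀ)₃₂, (R−Rᵀ)₁₃, (R−Rᵀ)₂₁) / (2 sinθ) = (+0.355677, +0.775013, -0.522349)
rvec = θ·k = (+0.159665, +0.347906, -0.234484)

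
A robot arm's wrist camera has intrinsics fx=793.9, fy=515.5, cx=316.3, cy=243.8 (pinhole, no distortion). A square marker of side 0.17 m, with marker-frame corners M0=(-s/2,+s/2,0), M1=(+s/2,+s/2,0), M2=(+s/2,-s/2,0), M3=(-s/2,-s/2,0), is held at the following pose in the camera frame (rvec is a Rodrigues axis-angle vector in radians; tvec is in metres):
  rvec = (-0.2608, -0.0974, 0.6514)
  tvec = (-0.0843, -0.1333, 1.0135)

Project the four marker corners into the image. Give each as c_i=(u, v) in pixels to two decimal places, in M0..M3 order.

Intrinsics K: fx=793.9, fy=515.5, cx=316.3, cy=243.8
Marker side s = 0.17 m; corners in marker frame (Z=0):
  M0 = (-0.0850, +0.0850, 0)
  M1 = (+0.0850, +0.0850, 0)
  M2 = (+0.0850, -0.0850, 0)
  M3 = (-0.0850, -0.0850, 0)
rvec = (-0.2608, -0.0974, 0.6514), |rvec| = θ = 0.70840 rad = 40.588°
Rodrigues: sinθ=0.65062, 1−cosθ=0.24059; R = I + sinθ·[k]× + (1−cosθ)·[k]×²:
    [+0.79202 -0.58609 -0.17090]
    [+0.61045 +0.76395 +0.20911]
    [+0.00801 -0.26995 +0.96284]
t = (-0.0843, -0.1333, 1.0135) m
M0: Pc = R·M0+t = (-0.20144, -0.12025, +0.98987); u = 793.9·(-0.20144)/0.98987 + 316.3 = 154.7416, v = 515.5·(-0.12025)/0.98987 + 243.8 = 181.1760
M1: Pc = R·M1+t = (-0.06680, -0.01648, +0.99124); u = 793.9·(-0.06680)/0.99124 + 316.3 = 262.8015, v = 515.5·(-0.01648)/0.99124 + 243.8 = 235.2316
M2: Pc = R·M2+t = (+0.03284, -0.14635, +1.03713); u = 793.9·(+0.03284)/1.03713 + 316.3 = 341.4377, v = 515.5·(-0.14635)/1.03713 + 243.8 = 171.0582
M3: Pc = R·M3+t = (-0.10180, -0.25012, +1.03576); u = 793.9·(-0.10180)/1.03576 + 316.3 = 238.2689, v = 515.5·(-0.25012)/1.03576 + 243.8 = 119.3132

c0=(154.74, 181.18) c1=(262.80, 235.23) c2=(341.44, 171.06) c3=(238.27, 119.31)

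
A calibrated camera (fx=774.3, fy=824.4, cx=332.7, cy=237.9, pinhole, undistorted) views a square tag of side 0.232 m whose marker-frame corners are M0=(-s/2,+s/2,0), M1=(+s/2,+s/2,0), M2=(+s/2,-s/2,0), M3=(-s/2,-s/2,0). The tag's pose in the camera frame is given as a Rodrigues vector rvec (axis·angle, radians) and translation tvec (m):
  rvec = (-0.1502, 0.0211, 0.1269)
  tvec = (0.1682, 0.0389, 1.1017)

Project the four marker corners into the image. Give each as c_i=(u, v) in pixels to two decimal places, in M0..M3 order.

c0=(359.99, 342.63) c1=(524.97, 365.34) c2=(539.62, 193.24) c3=(379.59, 172.30)

Intrinsics K: fx=774.3, fy=824.4, cx=332.7, cy=237.9
Marker side s = 0.232 m; corners in marker frame (Z=0):
  M0 = (-0.1160, +0.1160, 0)
  M1 = (+0.1160, +0.1160, 0)
  M2 = (+0.1160, -0.1160, 0)
  M3 = (-0.1160, -0.1160, 0)
rvec = (-0.1502, 0.0211, 0.1269), |rvec| = θ = 0.19776 rad = 11.331°
Rodrigues: sinθ=0.19647, 1−cosθ=0.01949; R = I + sinθ·[k]× + (1−cosθ)·[k]×²:
    [+0.99175 -0.12765 +0.01146]
    [+0.12450 +0.98073 +0.15056]
    [-0.03046 -0.14789 +0.98853]
t = (0.1682, 0.0389, 1.1017) m
M0: Pc = R·M0+t = (+0.03835, +0.13822, +1.08808); u = 774.3·(+0.03835)/1.08808 + 332.7 = 359.9899, v = 824.4·(+0.13822)/1.08808 + 237.9 = 342.6271
M1: Pc = R·M1+t = (+0.26844, +0.16711, +1.08101); u = 774.3·(+0.26844)/1.08101 + 332.7 = 524.9732, v = 824.4·(+0.16711)/1.08101 + 237.9 = 365.3384
M2: Pc = R·M2+t = (+0.29805, -0.06042, +1.11532); u = 774.3·(+0.29805)/1.11532 + 332.7 = 539.6188, v = 824.4·(-0.06042)/1.11532 + 237.9 = 193.2375
M3: Pc = R·M3+t = (+0.06796, -0.08931, +1.12239); u = 774.3·(+0.06796)/1.12239 + 332.7 = 379.5866, v = 824.4·(-0.08931)/1.12239 + 237.9 = 172.3041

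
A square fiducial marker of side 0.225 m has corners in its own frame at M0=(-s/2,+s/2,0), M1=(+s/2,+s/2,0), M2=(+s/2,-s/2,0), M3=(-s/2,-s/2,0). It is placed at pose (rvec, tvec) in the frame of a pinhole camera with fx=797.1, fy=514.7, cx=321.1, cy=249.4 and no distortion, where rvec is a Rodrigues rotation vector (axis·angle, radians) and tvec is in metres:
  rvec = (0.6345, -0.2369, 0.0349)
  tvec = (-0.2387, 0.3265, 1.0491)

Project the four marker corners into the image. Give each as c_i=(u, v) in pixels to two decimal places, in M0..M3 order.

Intrinsics K: fx=797.1, fy=514.7, cx=321.1, cy=249.4
Marker side s = 0.225 m; corners in marker frame (Z=0):
  M0 = (-0.1125, +0.1125, 0)
  M1 = (+0.1125, +0.1125, 0)
  M2 = (+0.1125, -0.1125, 0)
  M3 = (-0.1125, -0.1125, 0)
rvec = (0.6345, -0.2369, 0.0349), |rvec| = θ = 0.67818 rad = 38.857°
Rodrigues: sinθ=0.62738, 1−cosθ=0.22128; R = I + sinθ·[k]× + (1−cosθ)·[k]×²:
    [+0.97241 -0.10461 -0.20850]
    [-0.04003 +0.80572 -0.59095]
    [+0.22981 +0.58299 +0.77930]
t = (-0.2387, 0.3265, 1.0491) m
M0: Pc = R·M0+t = (-0.35986, +0.42165, +1.08883); u = 797.1·(-0.35986)/1.08883 + 321.1 = 57.6547, v = 514.7·(+0.42165)/1.08883 + 249.4 = 448.7158
M1: Pc = R·M1+t = (-0.14107, +0.41264, +1.14054); u = 797.1·(-0.14107)/1.14054 + 321.1 = 222.5079, v = 514.7·(+0.41264)/1.14054 + 249.4 = 435.6148
M2: Pc = R·M2+t = (-0.11754, +0.23135, +1.00937); u = 797.1·(-0.11754)/1.00937 + 321.1 = 228.2819, v = 514.7·(+0.23135)/1.00937 + 249.4 = 367.3724
M3: Pc = R·M3+t = (-0.33633, +0.24036, +0.95766); u = 797.1·(-0.33633)/0.95766 + 321.1 = 41.1601, v = 514.7·(+0.24036)/0.95766 + 249.4 = 378.5833

c0=(57.65, 448.72) c1=(222.51, 435.61) c2=(228.28, 367.37) c3=(41.16, 378.58)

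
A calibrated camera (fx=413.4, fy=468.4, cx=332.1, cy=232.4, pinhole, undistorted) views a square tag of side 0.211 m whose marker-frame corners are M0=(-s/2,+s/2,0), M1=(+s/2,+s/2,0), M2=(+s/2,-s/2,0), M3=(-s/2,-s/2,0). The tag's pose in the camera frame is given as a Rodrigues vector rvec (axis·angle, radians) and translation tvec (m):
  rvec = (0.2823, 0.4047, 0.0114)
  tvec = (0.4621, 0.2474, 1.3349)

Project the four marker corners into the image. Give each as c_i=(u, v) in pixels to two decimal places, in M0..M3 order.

c0=(440.95, 346.36) c1=(508.31, 358.39) c2=(513.23, 289.07) c3=(442.69, 280.73)

Intrinsics K: fx=413.4, fy=468.4, cx=332.1, cy=232.4
Marker side s = 0.211 m; corners in marker frame (Z=0):
  M0 = (-0.1055, +0.1055, 0)
  M1 = (+0.1055, +0.1055, 0)
  M2 = (+0.1055, -0.1055, 0)
  M3 = (-0.1055, -0.1055, 0)
rvec = (0.2823, 0.4047, 0.0114), |rvec| = θ = 0.49356 rad = 28.279°
Rodrigues: sinθ=0.47377, 1−cosθ=0.11935; R = I + sinθ·[k]× + (1−cosθ)·[k]×²:
    [+0.91969 +0.04503 +0.39004]
    [+0.06692 +0.96089 -0.26872]
    [-0.38689 +0.27324 +0.88071]
t = (0.4621, 0.2474, 1.3349) m
M0: Pc = R·M0+t = (+0.36982, +0.34171, +1.40454); u = 413.4·(+0.36982)/1.40454 + 332.1 = 440.9502, v = 468.4·(+0.34171)/1.40454 + 232.4 = 346.3581
M1: Pc = R·M1+t = (+0.56388, +0.35583, +1.32291); u = 413.4·(+0.56388)/1.32291 + 332.1 = 508.3081, v = 468.4·(+0.35583)/1.32291 + 232.4 = 358.3894
M2: Pc = R·M2+t = (+0.55438, +0.15309, +1.26526); u = 413.4·(+0.55438)/1.26526 + 332.1 = 513.2328, v = 468.4·(+0.15309)/1.26526 + 232.4 = 289.0725
M3: Pc = R·M3+t = (+0.36032, +0.13897, +1.34689); u = 413.4·(+0.36032)/1.34689 + 332.1 = 442.6932, v = 468.4·(+0.13897)/1.34689 + 232.4 = 280.7275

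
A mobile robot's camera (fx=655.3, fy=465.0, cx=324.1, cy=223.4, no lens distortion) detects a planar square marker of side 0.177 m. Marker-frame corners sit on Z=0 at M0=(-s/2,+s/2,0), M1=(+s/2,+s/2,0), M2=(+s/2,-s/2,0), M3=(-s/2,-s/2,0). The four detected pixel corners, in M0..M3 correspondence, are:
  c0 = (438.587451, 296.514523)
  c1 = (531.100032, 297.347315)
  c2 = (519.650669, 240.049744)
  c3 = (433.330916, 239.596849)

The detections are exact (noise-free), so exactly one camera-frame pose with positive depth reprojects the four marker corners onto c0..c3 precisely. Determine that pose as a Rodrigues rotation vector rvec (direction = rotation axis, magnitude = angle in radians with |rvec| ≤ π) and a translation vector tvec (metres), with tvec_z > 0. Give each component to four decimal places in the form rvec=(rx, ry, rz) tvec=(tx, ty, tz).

Intrinsics K: fx=655.3, fy=465.0, cx=324.1, cy=223.4
Marker side s = 0.177 m; corners in marker frame (Z=0):
  M0 = (-0.0885, +0.0885, 0)
  M1 = (+0.0885, +0.0885, 0)
  M2 = (+0.0885, -0.0885, 0)
  M3 = (-0.0885, -0.0885, 0)
Detected image corners:
  c0 = (438.587451, 296.514523) px
  c1 = (531.100032, 297.347315) px
  c2 = (519.650669, 240.049744) px
  c3 = (433.330916, 239.596849) px
Planar DLT: solve 8×8 A·h = b for H (H[2,2]=1):
  H  [+488.61026 -139.44895 +480.39237]
  H  [-5.31883 +218.45797 +267.39521]
  H  [-0.03321 -0.38819 +1.00000]
B = K⁻¹H; ‖b₁‖=0.762792, ‖b₂‖=0.762792; λ = 2/(‖b₁‖+‖b₂‖) = 1.310973, sign → tz>0 ⇒ λ=+1.310973
r₁ = λ·B[:,0] = (+0.99903,+0.00592,-0.04354); r₂ = λ·B[:,1] = (-0.02728,+0.86039,-0.50890)
r₃ = r₁×r₂ = (+0.03445,+0.50960,+0.85972); SVD([r₁ r₂ r₃]) → R = UVᵀ:
  R  [+0.99903 -0.02728 +0.03445]
  R  [+0.00592 +0.86039 +0.50960]
  R  [-0.04354 -0.50890 +0.85972]
t = (+0.31267, +0.12404, +1.31097) m
tr R = 2.719146; θ = arccos((tr R − 1)/2) = 0.536363 rad = 30.731°
axis k = ((R−Rᵀ)₃₂, (R−Rᵀ)₁₃, (R−Rᵀ)₂₁) / (2 sinθ) = (-0.996555, +0.076311, +0.032490)
rvec = θ·k = (-0.534515, +0.040930, +0.017427)

rvec=(-0.5345, 0.0409, 0.0174) tvec=(0.3127, 0.1240, 1.3110)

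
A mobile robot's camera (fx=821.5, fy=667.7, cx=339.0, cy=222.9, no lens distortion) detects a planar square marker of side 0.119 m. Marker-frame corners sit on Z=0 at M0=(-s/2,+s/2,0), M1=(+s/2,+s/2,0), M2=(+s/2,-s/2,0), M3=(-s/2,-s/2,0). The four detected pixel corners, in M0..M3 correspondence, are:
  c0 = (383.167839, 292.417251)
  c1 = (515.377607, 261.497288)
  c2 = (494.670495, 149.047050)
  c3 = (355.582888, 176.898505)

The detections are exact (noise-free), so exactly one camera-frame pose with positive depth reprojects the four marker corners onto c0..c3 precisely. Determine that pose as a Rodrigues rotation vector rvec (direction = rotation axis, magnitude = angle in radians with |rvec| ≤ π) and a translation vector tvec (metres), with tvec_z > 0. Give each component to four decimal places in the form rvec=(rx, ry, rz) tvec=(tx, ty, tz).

rvec=(0.2234, -0.2445, -0.2256) tvec=(0.0806, -0.0020, 0.6633)

Intrinsics K: fx=821.5, fy=667.7, cx=339.0, cy=222.9
Marker side s = 0.119 m; corners in marker frame (Z=0):
  M0 = (-0.0595, +0.0595, 0)
  M1 = (+0.0595, +0.0595, 0)
  M2 = (+0.0595, -0.0595, 0)
  M3 = (-0.0595, -0.0595, 0)
Detected image corners:
  c0 = (383.167839, 292.417251) px
  c1 = (515.377607, 261.497288) px
  c2 = (494.670495, 149.047050) px
  c3 = (355.582888, 176.898505) px
Planar DLT: solve 8×8 A·h = b for H (H[2,2]=1):
  H  [+1279.75220 +363.63035 +438.76140]
  H  [-176.54228 +1038.74748 +220.93501]
  H  [+0.32132 +0.36888 +1.00000]
B = K⁻¹H; ‖b₁‖=1.507534, ‖b₂‖=1.507534; λ = 2/(‖b₁‖+‖b₂‖) = 0.663335, sign → tz>0 ⇒ λ=+0.663335
r₁ = λ·B[:,0] = (+0.94540,-0.24654,+0.21314); r₂ = λ·B[:,1] = (+0.19265,+0.95027,+0.24469)
r₃ = r₁×r₂ = (-0.26287,-0.19027,+0.94588); SVD([r₁ r₂ r₃]) → R = UVᵀ:
  R  [+0.94540 +0.19265 -0.26287]
  R  [-0.24654 +0.95027 -0.19027]
  R  [+0.21314 +0.24469 +0.94588]
t = (+0.08055, -0.00195, +0.66333) m
tr R = 2.841557; θ = arccos((tr R − 1)/2) = 0.400725 rad = 22.960°
axis k = ((R−Rᵀ)₃₂, (R−Rᵀ)₁₃, (R−Rᵀ)₂₁) / (2 sinθ) = (+0.557523, -0.610140, -0.562937)
rvec = θ·k = (+0.223413, -0.244499, -0.225583)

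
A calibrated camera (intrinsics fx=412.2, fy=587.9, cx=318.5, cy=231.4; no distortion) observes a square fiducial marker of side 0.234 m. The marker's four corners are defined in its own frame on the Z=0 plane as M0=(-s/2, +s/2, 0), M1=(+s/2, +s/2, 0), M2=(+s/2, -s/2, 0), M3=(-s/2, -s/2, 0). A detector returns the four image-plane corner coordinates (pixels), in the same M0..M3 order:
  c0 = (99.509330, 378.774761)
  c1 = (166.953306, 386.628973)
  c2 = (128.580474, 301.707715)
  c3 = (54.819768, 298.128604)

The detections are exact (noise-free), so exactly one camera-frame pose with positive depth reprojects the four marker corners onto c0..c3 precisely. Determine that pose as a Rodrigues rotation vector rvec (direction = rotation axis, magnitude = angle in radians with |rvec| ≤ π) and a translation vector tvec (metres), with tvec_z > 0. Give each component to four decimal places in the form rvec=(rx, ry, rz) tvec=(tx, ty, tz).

Intrinsics K: fx=412.2, fy=587.9, cx=318.5, cy=231.4
Marker side s = 0.234 m; corners in marker frame (Z=0):
  M0 = (-0.1170, +0.1170, 0)
  M1 = (+0.1170, +0.1170, 0)
  M2 = (+0.1170, -0.1170, 0)
  M3 = (-0.1170, -0.1170, 0)
Detected image corners:
  c0 = (99.509330, 378.774761) px
  c1 = (166.953306, 386.628973) px
  c2 = (128.580474, 301.707715) px
  c3 = (54.819768, 298.128604) px
Planar DLT: solve 8×8 A·h = b for H (H[2,2]=1):
  H  [+271.91003 +237.93056 +112.69898]
  H  [-62.90600 +535.71038 +343.80924]
  H  [-0.25756 +0.53385 +1.00000]
B = K⁻¹H; ‖b₁‖=0.896478, ‖b₂‖=0.896478; λ = 2/(‖b₁‖+‖b₂‖) = 1.115476, sign → tz>0 ⇒ λ=+1.115476
r₁ = λ·B[:,0] = (+0.95782,-0.00628,-0.28730); r₂ = λ·B[:,1] = (+0.18374,+0.78206,+0.59550)
r₃ = r₁×r₂ = (+0.22095,-0.62317,+0.75023); SVD([r₁ r₂ r₃]) → R = UVᵀ:
  R  [+0.95782 +0.18374 +0.22095]
  R  [-0.00628 +0.78206 -0.62317]
  R  [-0.28730 +0.59550 +0.75023]
t = (-0.55693, +0.21328, +1.11548) m
tr R = 2.490108; θ = arccos((tr R − 1)/2) = 0.730181 rad = 41.836°
axis k = ((R−Rᵀ)₃₂, (R−Rᵀ)₁₃, (R−Rᵀ)₂₁) / (2 sinθ) = (+0.913540, +0.380992, -0.142442)
rvec = θ·k = (+0.667049, +0.278193, -0.104009)

rvec=(0.6670, 0.2782, -0.1040) tvec=(-0.5569, 0.2133, 1.1155)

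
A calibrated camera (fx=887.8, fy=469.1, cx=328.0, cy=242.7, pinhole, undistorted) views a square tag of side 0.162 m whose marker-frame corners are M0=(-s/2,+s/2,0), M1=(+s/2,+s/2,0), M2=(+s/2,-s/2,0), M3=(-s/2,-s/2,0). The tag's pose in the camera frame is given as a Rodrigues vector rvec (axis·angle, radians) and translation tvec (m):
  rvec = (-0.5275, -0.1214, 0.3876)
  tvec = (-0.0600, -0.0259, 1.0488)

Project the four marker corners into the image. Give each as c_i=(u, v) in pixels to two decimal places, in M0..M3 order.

c0=(185.77, 245.85) c1=(317.38, 275.26) c2=(361.51, 217.53) c3=(240.02, 190.24)

Intrinsics K: fx=887.8, fy=469.1, cx=328.0, cy=242.7
Marker side s = 0.162 m; corners in marker frame (Z=0):
  M0 = (-0.0810, +0.0810, 0)
  M1 = (+0.0810, +0.0810, 0)
  M2 = (+0.0810, -0.0810, 0)
  M3 = (-0.0810, -0.0810, 0)
rvec = (-0.5275, -0.1214, 0.3876), |rvec| = θ = 0.66575 rad = 38.145°
Rodrigues: sinθ=0.61765, 1−cosθ=0.21355; R = I + sinθ·[k]× + (1−cosθ)·[k]×²:
    [+0.92052 -0.32874 -0.21114]
    [+0.39045 +0.79355 +0.46672]
    [+0.01412 -0.51206 +0.85883]
t = (-0.0600, -0.0259, 1.0488) m
M0: Pc = R·M0+t = (-0.16119, +0.00675, +1.00618); u = 887.8·(-0.16119)/1.00618 + 328.0 = 185.7745, v = 469.1·(+0.00675)/1.00618 + 242.7 = 245.8476
M1: Pc = R·M1+t = (-0.01207, +0.07000, +1.00847); u = 887.8·(-0.01207)/1.00847 + 328.0 = 317.3775, v = 469.1·(+0.07000)/1.00847 + 242.7 = 275.2632
M2: Pc = R·M2+t = (+0.04119, -0.05855, +1.09142); u = 887.8·(+0.04119)/1.09142 + 328.0 = 361.5053, v = 469.1·(-0.05855)/1.09142 + 242.7 = 217.5342
M3: Pc = R·M3+t = (-0.10793, -0.12180, +1.08913); u = 887.8·(-0.10793)/1.08913 + 328.0 = 240.0185, v = 469.1·(-0.12180)/1.08913 + 242.7 = 190.2378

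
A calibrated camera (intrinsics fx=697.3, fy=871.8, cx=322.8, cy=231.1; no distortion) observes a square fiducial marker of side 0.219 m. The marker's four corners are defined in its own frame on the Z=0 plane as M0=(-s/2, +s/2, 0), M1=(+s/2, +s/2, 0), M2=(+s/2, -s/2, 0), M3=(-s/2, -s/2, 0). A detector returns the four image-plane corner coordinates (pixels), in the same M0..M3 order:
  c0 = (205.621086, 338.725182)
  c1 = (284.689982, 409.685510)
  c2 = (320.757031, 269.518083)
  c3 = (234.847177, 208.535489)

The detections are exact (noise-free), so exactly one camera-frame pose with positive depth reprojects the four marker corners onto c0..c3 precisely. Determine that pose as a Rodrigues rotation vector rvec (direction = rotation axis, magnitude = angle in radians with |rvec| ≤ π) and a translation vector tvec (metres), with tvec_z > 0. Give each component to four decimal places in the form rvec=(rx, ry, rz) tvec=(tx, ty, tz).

rvec=(0.1601, 0.6450, 0.3779) tvec=(-0.1159, 0.1099, 1.2694)

Intrinsics K: fx=697.3, fy=871.8, cx=322.8, cy=231.1
Marker side s = 0.219 m; corners in marker frame (Z=0):
  M0 = (-0.1095, +0.1095, 0)
  M1 = (+0.1095, +0.1095, 0)
  M2 = (+0.1095, -0.1095, 0)
  M3 = (-0.1095, -0.1095, 0)
Detected image corners:
  c0 = (205.621086, 338.725182) px
  c1 = (284.689982, 409.685510) px
  c2 = (320.757031, 269.518083) px
  c3 = (234.847177, 208.535489) px
Planar DLT: solve 8×8 A·h = b for H (H[2,2]=1):
  H  [+261.94896 -94.56693 +259.13606]
  H  [+167.64739 +679.19841 +306.55785]
  H  [-0.43737 +0.20559 +1.00000]
B = K⁻¹H; ‖b₁‖=0.787746, ‖b₂‖=0.787746; λ = 2/(‖b₁‖+‖b₂‖) = 1.269445, sign → tz>0 ⇒ λ=+1.269445
r₁ = λ·B[:,0] = (+0.73391,+0.39129,-0.55522); r₂ = λ·B[:,1] = (-0.29298,+0.91981,+0.26098)
r₃ = r₁×r₂ = (+0.61282,-0.02887,+0.78970); SVD([r₁ r₂ r₃]) → R = UVᵀ:
  R  [+0.73391 -0.29298 +0.61282]
  R  [+0.39129 +0.91981 -0.02887]
  R  [-0.55522 +0.26098 +0.78970]
t = (-0.11590, +0.10988, +1.26945) m
tr R = 2.443419; θ = arccos((tr R − 1)/2) = 0.764528 rad = 43.804°
axis k = ((R−Rᵀ)₃₂, (R−Rᵀ)₁₃, (R−Rᵀ)₂₁) / (2 sinθ) = (+0.209369, +0.843717, +0.494274)
rvec = θ·k = (+0.160068, +0.645045, +0.377886)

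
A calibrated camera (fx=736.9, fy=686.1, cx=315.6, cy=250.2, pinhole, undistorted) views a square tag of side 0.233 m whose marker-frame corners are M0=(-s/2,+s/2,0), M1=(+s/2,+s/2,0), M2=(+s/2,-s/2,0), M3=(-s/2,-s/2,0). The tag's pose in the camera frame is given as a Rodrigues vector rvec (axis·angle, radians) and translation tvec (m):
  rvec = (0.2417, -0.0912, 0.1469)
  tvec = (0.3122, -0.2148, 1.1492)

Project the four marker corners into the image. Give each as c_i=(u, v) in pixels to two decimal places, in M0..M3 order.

c0=(429.14, 180.32) c1=(569.05, 199.79) c2=(604.65, 62.11) c3=(458.75, 38.59)

Intrinsics K: fx=736.9, fy=686.1, cx=315.6, cy=250.2
Marker side s = 0.233 m; corners in marker frame (Z=0):
  M0 = (-0.1165, +0.1165, 0)
  M1 = (+0.1165, +0.1165, 0)
  M2 = (+0.1165, -0.1165, 0)
  M3 = (-0.1165, -0.1165, 0)
rvec = (0.2417, -0.0912, 0.1469), |rvec| = θ = 0.29718 rad = 17.027°
Rodrigues: sinθ=0.29282, 1−cosθ=0.04383; R = I + sinθ·[k]× + (1−cosθ)·[k]×²:
    [+0.98516 -0.15569 -0.07224]
    [+0.13381 +0.96029 -0.24481]
    [+0.10749 +0.23151 +0.96688]
t = (0.3122, -0.2148, 1.1492) m
M0: Pc = R·M0+t = (+0.17929, -0.11851, +1.16365); u = 736.9·(+0.17929)/1.16365 + 315.6 = 429.1391, v = 686.1·(-0.11851)/1.16365 + 250.2 = 180.3227
M1: Pc = R·M1+t = (+0.40883, -0.08734, +1.18869); u = 736.9·(+0.40883)/1.18869 + 315.6 = 569.0460, v = 686.1·(-0.08734)/1.18869 + 250.2 = 199.7899
M2: Pc = R·M2+t = (+0.44511, -0.31109, +1.13475); u = 736.9·(+0.44511)/1.13475 + 315.6 = 604.6508, v = 686.1·(-0.31109)/1.13475 + 250.2 = 62.1095
M3: Pc = R·M3+t = (+0.21557, -0.34226, +1.10971); u = 736.9·(+0.21557)/1.10971 + 315.6 = 458.7466, v = 686.1·(-0.34226)/1.10971 + 250.2 = 38.5888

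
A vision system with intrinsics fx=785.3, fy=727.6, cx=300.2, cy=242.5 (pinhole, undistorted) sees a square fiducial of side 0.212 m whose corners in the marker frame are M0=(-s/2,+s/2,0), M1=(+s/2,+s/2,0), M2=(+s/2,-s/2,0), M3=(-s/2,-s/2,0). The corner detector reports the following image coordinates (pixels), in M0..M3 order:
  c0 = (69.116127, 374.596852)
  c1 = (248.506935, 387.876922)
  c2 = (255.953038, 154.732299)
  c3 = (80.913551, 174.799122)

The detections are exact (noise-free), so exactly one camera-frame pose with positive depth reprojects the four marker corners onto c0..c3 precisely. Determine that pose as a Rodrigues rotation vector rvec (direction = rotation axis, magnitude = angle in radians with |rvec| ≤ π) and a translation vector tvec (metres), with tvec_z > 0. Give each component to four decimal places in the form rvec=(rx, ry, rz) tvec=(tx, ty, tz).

rvec=(-0.1149, 0.5508, -0.0085) tvec=(-0.1306, 0.0284, 0.7155)

Intrinsics K: fx=785.3, fy=727.6, cx=300.2, cy=242.5
Marker side s = 0.212 m; corners in marker frame (Z=0):
  M0 = (-0.1060, +0.1060, 0)
  M1 = (+0.1060, +0.1060, 0)
  M2 = (+0.1060, -0.1060, 0)
  M3 = (-0.1060, -0.1060, 0)
Detected image corners:
  c0 = (69.116127, 374.596852) px
  c1 = (248.506935, 387.876922) px
  c2 = (255.953038, 154.732299) px
  c3 = (80.913551, 174.799122) px
Planar DLT: solve 8×8 A·h = b for H (H[2,2]=1):
  H  [+716.45822 -71.60651 +156.85388]
  H  [-216.34085 +972.58661 +271.34947]
  H  [-0.72908 -0.15540 +1.00000]
B = K⁻¹H; ‖b₁‖=1.397531, ‖b₂‖=1.397531; λ = 2/(‖b₁‖+‖b₂‖) = 0.715548, sign → tz>0 ⇒ λ=+0.715548
r₁ = λ·B[:,0] = (+0.85225,-0.03888,-0.52169); r₂ = λ·B[:,1] = (-0.02274,+0.99354,-0.11120)
r₃ = r₁×r₂ = (+0.52264,+0.10663,+0.84586); SVD([r₁ r₂ r₃]) → R = UVᵀ:
  R  [+0.85225 -0.02274 +0.52264]
  R  [-0.03888 +0.99354 +0.10663]
  R  [-0.52169 -0.11120 +0.84586]
t = (-0.13061, +0.02837, +0.71555) m
tr R = 2.691645; θ = arccos((tr R − 1)/2) = 0.562692 rad = 32.240°
axis k = ((R−Rᵀ)₃₂, (R−Rᵀ)₁₃, (R−Rᵀ)₂₁) / (2 sinθ) = (-0.204167, +0.978819, -0.015134)
rvec = θ·k = (-0.114883, +0.550773, -0.008516)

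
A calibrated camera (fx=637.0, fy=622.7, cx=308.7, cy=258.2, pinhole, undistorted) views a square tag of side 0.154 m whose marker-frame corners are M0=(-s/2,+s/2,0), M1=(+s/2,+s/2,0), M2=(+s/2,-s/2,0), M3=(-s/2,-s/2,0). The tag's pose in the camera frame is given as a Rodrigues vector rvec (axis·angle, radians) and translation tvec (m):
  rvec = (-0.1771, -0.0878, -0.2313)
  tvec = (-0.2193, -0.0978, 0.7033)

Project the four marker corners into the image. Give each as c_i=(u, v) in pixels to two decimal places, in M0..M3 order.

c0=(51.23, 251.72) c1=(193.39, 221.68) c2=(165.52, 96.11) c3=(27.80, 122.16)

Intrinsics K: fx=637.0, fy=622.7, cx=308.7, cy=258.2
Marker side s = 0.154 m; corners in marker frame (Z=0):
  M0 = (-0.0770, +0.0770, 0)
  M1 = (+0.0770, +0.0770, 0)
  M2 = (+0.0770, -0.0770, 0)
  M3 = (-0.0770, -0.0770, 0)
rvec = (-0.1771, -0.0878, -0.2313), |rvec| = θ = 0.30426 rad = 17.433°
Rodrigues: sinθ=0.29959, 1−cosθ=0.04593; R = I + sinθ·[k]× + (1−cosθ)·[k]×²:
    [+0.96963 +0.23546 -0.06613]
    [-0.22003 +0.95789 +0.18446]
    [+0.10678 -0.16430 +0.98061]
t = (-0.2193, -0.0978, 0.7033) m
M0: Pc = R·M0+t = (-0.27583, -0.00710, +0.68243); u = 637.0·(-0.27583)/0.68243 + 308.7 = 51.2302, v = 622.7·(-0.00710)/0.68243 + 258.2 = 251.7218
M1: Pc = R·M1+t = (-0.12651, -0.04098, +0.69887); u = 637.0·(-0.12651)/0.69887 + 308.7 = 193.3918, v = 622.7·(-0.04098)/0.69887 + 258.2 = 221.6823
M2: Pc = R·M2+t = (-0.16277, -0.18850, +0.72417); u = 637.0·(-0.16277)/0.72417 + 308.7 = 165.5245, v = 622.7·(-0.18850)/0.72417 + 258.2 = 96.1128
M3: Pc = R·M3+t = (-0.31209, -0.15462, +0.70773); u = 637.0·(-0.31209)/0.70773 + 308.7 = 27.7979, v = 622.7·(-0.15462)/0.70773 + 258.2 = 122.1608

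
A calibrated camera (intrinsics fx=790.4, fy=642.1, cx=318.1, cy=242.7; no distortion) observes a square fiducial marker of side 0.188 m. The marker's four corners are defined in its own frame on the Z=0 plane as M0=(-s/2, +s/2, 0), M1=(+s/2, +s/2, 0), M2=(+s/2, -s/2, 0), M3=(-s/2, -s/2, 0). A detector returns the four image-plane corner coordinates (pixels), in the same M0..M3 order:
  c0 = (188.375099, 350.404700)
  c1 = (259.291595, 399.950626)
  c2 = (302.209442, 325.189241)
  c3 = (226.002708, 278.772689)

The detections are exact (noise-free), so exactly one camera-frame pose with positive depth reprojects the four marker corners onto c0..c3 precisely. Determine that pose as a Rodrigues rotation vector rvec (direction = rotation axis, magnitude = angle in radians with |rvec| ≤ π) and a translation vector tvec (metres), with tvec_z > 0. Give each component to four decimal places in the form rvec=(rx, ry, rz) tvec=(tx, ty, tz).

rvec=(0.1440, 0.5751, 0.4845) tvec=(-0.1326, 0.2065, 1.3848)

Intrinsics K: fx=790.4, fy=642.1, cx=318.1, cy=242.7
Marker side s = 0.188 m; corners in marker frame (Z=0):
  M0 = (-0.0940, +0.0940, 0)
  M1 = (+0.0940, +0.0940, 0)
  M2 = (+0.0940, -0.0940, 0)
  M3 = (-0.0940, -0.0940, 0)
Detected image corners:
  c0 = (188.375099, 350.404700) px
  c1 = (259.291595, 399.950626) px
  c2 = (302.209442, 325.189241) px
  c3 = (226.002708, 278.772689) px
Planar DLT: solve 8×8 A·h = b for H (H[2,2]=1):
  H  [+305.18558 -167.42480 +242.39370]
  H  [+136.22805 +453.36035 +338.43903]
  H  [-0.35188 +0.18989 +1.00000]
B = K⁻¹H; ‖b₁‖=0.722122, ‖b₂‖=0.722122; λ = 2/(‖b₁‖+‖b₂‖) = 1.384808, sign → tz>0 ⇒ λ=+1.384808
r₁ = λ·B[:,0] = (+0.73081,+0.47799,-0.48729); r₂ = λ·B[:,1] = (-0.39916,+0.87836,+0.26296)
r₃ = r₁×r₂ = (+0.55371,+0.00234,+0.83271); SVD([r₁ r₂ r₃]) → R = UVᵀ:
  R  [+0.73081 -0.39916 +0.55371]
  R  [+0.47799 +0.87836 +0.00234]
  R  [-0.48729 +0.26296 +0.83271]
t = (-0.13264, +0.20648, +1.38481) m
tr R = 2.441881; θ = arccos((tr R − 1)/2) = 0.765638 rad = 43.868°
axis k = ((R−Rᵀ)₃₂, (R−Rᵀ)₁₃, (R−Rᵀ)₂₁) / (2 sinθ) = (+0.188037, +0.751082, +0.632865)
rvec = θ·k = (+0.143969, +0.575057, +0.484546)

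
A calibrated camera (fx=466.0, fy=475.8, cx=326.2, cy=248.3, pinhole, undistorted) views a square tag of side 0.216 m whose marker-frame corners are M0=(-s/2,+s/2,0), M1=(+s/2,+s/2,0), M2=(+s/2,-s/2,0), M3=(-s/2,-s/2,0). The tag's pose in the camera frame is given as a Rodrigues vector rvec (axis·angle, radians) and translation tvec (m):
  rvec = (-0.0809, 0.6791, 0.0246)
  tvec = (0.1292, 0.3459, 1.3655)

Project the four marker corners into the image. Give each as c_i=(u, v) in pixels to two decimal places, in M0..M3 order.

c0=(339.23, 399.74) c1=(401.28, 415.37) c2=(404.24, 335.04) c3=(342.53, 327.13)

Intrinsics K: fx=466.0, fy=475.8, cx=326.2, cy=248.3
Marker side s = 0.216 m; corners in marker frame (Z=0):
  M0 = (-0.1080, +0.1080, 0)
  M1 = (+0.1080, +0.1080, 0)
  M2 = (+0.1080, -0.1080, 0)
  M3 = (-0.1080, -0.1080, 0)
rvec = (-0.0809, 0.6791, 0.0246), |rvec| = θ = 0.68434 rad = 39.210°
Rodrigues: sinθ=0.63216, 1−cosθ=0.22517; R = I + sinθ·[k]× + (1−cosθ)·[k]×²:
    [+0.77798 -0.04914 +0.62636]
    [-0.00369 +0.99656 +0.08276]
    [-0.62828 -0.06670 +0.77512]
t = (0.1292, 0.3459, 1.3655) m
M0: Pc = R·M0+t = (+0.03987, +0.45393, +1.42615); u = 466.0·(+0.03987)/1.42615 + 326.2 = 339.2280, v = 475.8·(+0.45393)/1.42615 + 248.3 = 399.7417
M1: Pc = R·M1+t = (+0.20791, +0.45313, +1.29044); u = 466.0·(+0.20791)/1.29044 + 326.2 = 401.2815, v = 475.8·(+0.45313)/1.29044 + 248.3 = 415.3740
M2: Pc = R·M2+t = (+0.21853, +0.23787, +1.30485); u = 466.0·(+0.21853)/1.30485 + 326.2 = 404.2431, v = 475.8·(+0.23787)/1.30485 + 248.3 = 335.0379
M3: Pc = R·M3+t = (+0.05049, +0.23867, +1.44056); u = 466.0·(+0.05049)/1.44056 + 326.2 = 342.5312, v = 475.8·(+0.23867)/1.44056 + 248.3 = 327.1299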